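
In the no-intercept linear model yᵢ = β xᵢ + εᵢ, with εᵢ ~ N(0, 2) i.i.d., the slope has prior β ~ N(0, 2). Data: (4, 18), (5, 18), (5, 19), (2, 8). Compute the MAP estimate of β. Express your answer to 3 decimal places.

log p(β | y) = −Σ(yᵢ − βxᵢ)²/(2·2) − β²/(2·2) + const.
Setting the derivative to zero: Σxᵢ(yᵢ − βxᵢ)/2 − β/2 = 0, so β = Σxᵢyᵢ / (Σxᵢ² + σ²/τ²).
Σxᵢyᵢ = 4·18 + 5·18 + 5·19 + 2·8 = 273; Σxᵢ² = 70; σ²/τ² = 1.
β̂_MAP = 273 / (70 + 1) = 273/71 ≈ 3.845.

β̂_MAP = 3.845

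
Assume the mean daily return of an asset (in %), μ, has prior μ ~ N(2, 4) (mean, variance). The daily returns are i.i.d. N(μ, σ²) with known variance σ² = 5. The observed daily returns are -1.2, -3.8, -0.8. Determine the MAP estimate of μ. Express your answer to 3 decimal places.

μ̂_MAP = -0.776

n = 3; x̄ = ((-1.2) + (-3.8) + (-0.8))/3 = -5.8/3 = -29/15 ≈ -1.9333.
For a Normal prior and Normal likelihood with known variance, the posterior is Normal; its mode equals its mean, the precision-weighted average.
Prior precision 1/σ₀² = 1/4 = 0.25; data precision n/σ² = 3/5 = 0.6.
μ̂ = (0.25·2 + 0.6·(-29/15)) / (0.25 + 0.6) = (-0.66)/0.85 = -66/85 ≈ -0.776.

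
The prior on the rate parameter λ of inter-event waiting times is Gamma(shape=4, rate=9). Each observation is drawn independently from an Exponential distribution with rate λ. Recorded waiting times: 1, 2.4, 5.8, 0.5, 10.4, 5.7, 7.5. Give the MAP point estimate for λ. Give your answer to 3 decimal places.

λ̂_MAP = 0.236

The Exponential(rate=λ) likelihood is ∝ λ^n e^(−λΣtᵢ). Here n = 7 and Σtᵢ = 1 + 2.4 + 5.8 + 0.5 + 10.4 + 5.7 + 7.5 = 33.3.
Posterior ∝ λ^3e^(−9λ) · λ^7e^(−33.3λ) = λ^10e^(−42.3λ), i.e. Gamma(11, 42.3).
Mode = (a−1)/b = 10/42.3 ≈ 0.236.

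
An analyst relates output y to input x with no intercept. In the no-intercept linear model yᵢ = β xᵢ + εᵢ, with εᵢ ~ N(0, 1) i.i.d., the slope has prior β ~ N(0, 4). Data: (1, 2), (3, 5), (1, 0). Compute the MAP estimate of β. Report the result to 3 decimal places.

log p(β | y) = −Σ(yᵢ − βxᵢ)²/(2·1) − β²/(2·4) + const.
Setting the derivative to zero: Σxᵢ(yᵢ − βxᵢ)/1 − β/4 = 0, so β = Σxᵢyᵢ / (Σxᵢ² + σ²/τ²).
Σxᵢyᵢ = 1·2 + 3·5 + 1·0 = 17; Σxᵢ² = 11; σ²/τ² = 0.25.
β̂_MAP = 17 / (11 + 0.25) = 17/11.25 ≈ 1.511.

β̂_MAP = 1.511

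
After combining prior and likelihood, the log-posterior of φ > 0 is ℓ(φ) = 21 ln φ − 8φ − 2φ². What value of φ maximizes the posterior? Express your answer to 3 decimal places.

φ̂_MAP = 1.500

ℓ'(φ) = 21/φ − 8 − 4φ. Setting this to zero and multiplying by φ: 4φ² + 8φ − 21 = 0.
φ = (−8 + √(8² + 4·4·21)) / (2·4) = (−8 + √400) / 8 = (−8 + 20)/8 = 3/2.
ℓ''(φ) = −21/φ² − 4 < 0, confirming a maximum.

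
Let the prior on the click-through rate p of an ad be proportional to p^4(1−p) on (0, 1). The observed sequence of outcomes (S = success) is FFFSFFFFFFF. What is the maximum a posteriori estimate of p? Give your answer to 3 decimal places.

The prior density ∝ p^4(1−p)^1 is the kernel of Beta(5, 2).
Data: 1 success in 11 trials (from the sequence). The binomial likelihood contributes p(1−p)^10, so the posterior is Beta(5+1, 2+10) = Beta(6, 12).
For Beta(a, b) with a, b > 1 the mode is (a−1)/(a+b−2) = 5/16 ≈ 0.313.

p̂_MAP = 0.313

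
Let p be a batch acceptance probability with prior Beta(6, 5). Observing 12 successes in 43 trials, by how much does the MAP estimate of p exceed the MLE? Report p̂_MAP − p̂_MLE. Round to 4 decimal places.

MAP − MLE = 0.0479

Posterior is Beta(18, 36); MAP = (18−1)/(54−2) = 17/52 ≈ 0.32692.
MLE ignores the prior: p̂_MLE = k/n = 12/43 ≈ 0.27907.
Difference = 17/52 − 12/43 = 107/2236 ≈ 0.0479.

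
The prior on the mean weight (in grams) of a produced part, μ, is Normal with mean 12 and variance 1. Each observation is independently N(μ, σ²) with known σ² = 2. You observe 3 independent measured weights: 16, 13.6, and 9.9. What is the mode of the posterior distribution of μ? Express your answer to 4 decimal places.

μ̂_MAP = 12.7000

n = 3; x̄ = (16 + 13.6 + 9.9)/3 = 39.5/3 = 79/6 ≈ 13.1667.
For a Normal prior and Normal likelihood with known variance, the posterior is Normal; its mode equals its mean, the precision-weighted average.
Prior precision 1/σ₀² = 1/1 = 1; data precision n/σ² = 3/2 = 1.5.
μ̂ = (1·12 + 1.5·(79/6)) / (1 + 1.5) = 31.75/2.5 = 12.7000.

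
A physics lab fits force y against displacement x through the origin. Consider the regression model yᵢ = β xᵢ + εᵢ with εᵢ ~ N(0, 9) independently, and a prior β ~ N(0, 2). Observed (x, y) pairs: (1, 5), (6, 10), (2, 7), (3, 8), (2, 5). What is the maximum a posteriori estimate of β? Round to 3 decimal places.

β̂_MAP = 1.932

log p(β | y) = −Σ(yᵢ − βxᵢ)²/(2·9) − β²/(2·2) + const.
Setting the derivative to zero: Σxᵢ(yᵢ − βxᵢ)/9 − β/2 = 0, so β = Σxᵢyᵢ / (Σxᵢ² + σ²/τ²).
Σxᵢyᵢ = 1·5 + 6·10 + 2·7 + 3·8 + 2·5 = 113; Σxᵢ² = 54; σ²/τ² = 4.5.
β̂_MAP = 113 / (54 + 4.5) = 113/58.5 ≈ 1.932.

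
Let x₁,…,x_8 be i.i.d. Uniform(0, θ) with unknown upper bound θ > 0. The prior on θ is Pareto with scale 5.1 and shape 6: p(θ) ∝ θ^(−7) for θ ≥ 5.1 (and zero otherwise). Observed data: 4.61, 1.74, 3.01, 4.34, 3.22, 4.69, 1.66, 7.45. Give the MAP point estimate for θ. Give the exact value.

θ̂_MAP = 7.45

The Uniform(0, θ) likelihood is θ^(−n) for θ ≥ max(xᵢ), zero otherwise. Here max(xᵢ) = 7.45.
Posterior ∝ θ^(−7) · θ^(−8) = θ^(−15) on θ ≥ max(5.1, 7.45) = 7.45.
This density is strictly decreasing in θ, so the posterior mode lies at the lower boundary of the support.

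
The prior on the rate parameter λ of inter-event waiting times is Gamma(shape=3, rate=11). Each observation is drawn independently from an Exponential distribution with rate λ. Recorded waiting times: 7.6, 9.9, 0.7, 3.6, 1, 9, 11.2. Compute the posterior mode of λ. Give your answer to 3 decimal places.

λ̂_MAP = 0.167

The Exponential(rate=λ) likelihood is ∝ λ^n e^(−λΣtᵢ). Here n = 7 and Σtᵢ = 7.6 + 9.9 + 0.7 + 3.6 + 1 + 9 + 11.2 = 43.
Posterior ∝ λ^2e^(−11λ) · λ^7e^(−43λ) = λ^9e^(−54λ), i.e. Gamma(10, 54).
Mode = (a−1)/b = 9/54 ≈ 0.167.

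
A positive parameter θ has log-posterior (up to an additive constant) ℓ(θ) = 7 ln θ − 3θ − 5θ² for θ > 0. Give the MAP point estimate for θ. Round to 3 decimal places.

ℓ'(θ) = 7/θ − 3 − 10θ. Setting this to zero and multiplying by θ: 10θ² + 3θ − 7 = 0.
θ = (−3 + √(3² + 4·10·7)) / (2·10) = (−3 + √289) / 20 = (−3 + 17)/20 = 7/10.
ℓ''(θ) = −7/θ² − 10 < 0, confirming a maximum.

θ̂_MAP = 0.700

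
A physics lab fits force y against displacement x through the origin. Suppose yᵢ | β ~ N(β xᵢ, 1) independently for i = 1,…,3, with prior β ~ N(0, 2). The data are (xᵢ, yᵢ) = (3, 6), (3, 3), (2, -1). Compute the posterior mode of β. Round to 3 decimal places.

β̂_MAP = 1.111

log p(β | y) = −Σ(yᵢ − βxᵢ)²/(2·1) − β²/(2·2) + const.
Setting the derivative to zero: Σxᵢ(yᵢ − βxᵢ)/1 − β/2 = 0, so β = Σxᵢyᵢ / (Σxᵢ² + σ²/τ²).
Σxᵢyᵢ = 3·6 + 3·3 + 2·(-1) = 25; Σxᵢ² = 22; σ²/τ² = 0.5.
β̂_MAP = 25 / (22 + 0.5) = 25/22.5 ≈ 1.111.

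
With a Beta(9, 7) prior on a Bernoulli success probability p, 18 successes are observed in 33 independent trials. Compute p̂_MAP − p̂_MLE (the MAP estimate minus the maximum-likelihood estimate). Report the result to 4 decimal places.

Posterior is Beta(27, 22); MAP = (27−1)/(49−2) = 26/47 ≈ 0.55319.
MLE ignores the prior: p̂_MLE = k/n = 18/33 ≈ 0.54545.
Difference = 26/47 − 18/33 = 4/517 ≈ 0.0077.

MAP − MLE = 0.0077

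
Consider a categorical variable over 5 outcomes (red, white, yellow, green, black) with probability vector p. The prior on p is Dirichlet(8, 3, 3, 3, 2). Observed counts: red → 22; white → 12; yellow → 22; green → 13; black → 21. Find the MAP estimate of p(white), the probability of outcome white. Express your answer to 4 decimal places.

MAP estimate of p(white) = 0.1346

The posterior is Dirichlet(αᵢ + nᵢ) = Dirichlet(30, 15, 25, 16, 23).
For a Dirichlet(a₁,…,a_K) with all aᵢ > 1, the mode has j-th component (aⱼ − 1)/(Σaᵢ − K).
Here Σaᵢ = 109 and K = 5, so p(white) = (15 − 1)/(109 − 5) = 14/104 ≈ 0.1346.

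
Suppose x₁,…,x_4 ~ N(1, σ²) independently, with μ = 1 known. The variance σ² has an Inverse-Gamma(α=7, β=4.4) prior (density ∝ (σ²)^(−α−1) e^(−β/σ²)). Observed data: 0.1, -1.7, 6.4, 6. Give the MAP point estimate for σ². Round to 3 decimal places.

Sum of squared deviations about the known mean: SS = (0.1−1)² + (-1.7−1)² + (6.4−1)² + (6−1)² = 62.26.
The Normal likelihood contributes (σ²)^(−n/2) exp(−SS/(2σ²)), so the posterior is Inverse-Gamma(α + n/2, β + SS/2) = Inverse-Gamma(9, 35.53).
The mode of Inverse-Gamma(a, b) is b/(a+1) = 35.53/10 ≈ 3.553.

σ̂²_MAP = 3.553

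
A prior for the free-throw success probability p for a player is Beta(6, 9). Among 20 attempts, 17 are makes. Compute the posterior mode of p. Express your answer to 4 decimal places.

p̂_MAP = 0.6667

Prior: Beta(6, 9).
Data: 17 successes in 20 trials. The binomial likelihood contributes p^17(1−p)^3, so the posterior is Beta(6+17, 9+3) = Beta(23, 12).
For Beta(a, b) with a, b > 1 the mode is (a−1)/(a+b−2) = 22/33 ≈ 0.6667.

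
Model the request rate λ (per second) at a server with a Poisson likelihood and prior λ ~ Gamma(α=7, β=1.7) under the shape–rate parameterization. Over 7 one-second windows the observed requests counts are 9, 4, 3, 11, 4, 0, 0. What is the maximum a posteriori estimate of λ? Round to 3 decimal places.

Σxᵢ = 9+4+3+11+4+0+0 = 31, with n = 7.
Posterior ∝ λ^6e^(−1.7λ) · λ^31e^(−7λ) = λ^37e^(−8.7λ), i.e. Gamma(shape=38, rate=8.7).
The mode of a Gamma(a, b) with a ≥ 1 (shape–rate) is (a−1)/b = 37/8.7 ≈ 4.253.

λ̂_MAP = 4.253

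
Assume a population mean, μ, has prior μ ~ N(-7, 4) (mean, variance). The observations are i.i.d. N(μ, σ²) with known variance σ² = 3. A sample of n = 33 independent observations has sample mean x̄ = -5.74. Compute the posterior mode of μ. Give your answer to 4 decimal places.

n = 33, x̄ = -5.74.
For a Normal prior and Normal likelihood with known variance, the posterior is Normal; its mode equals its mean, the precision-weighted average.
Prior precision 1/σ₀² = 1/4 = 0.25; data precision n/σ² = 33/3 = 11.
μ̂ = (0.25·(-7) + 11·(-5.74)) / (0.25 + 11) = (-64.89)/11.25 = -5.7680.

μ̂_MAP = -5.7680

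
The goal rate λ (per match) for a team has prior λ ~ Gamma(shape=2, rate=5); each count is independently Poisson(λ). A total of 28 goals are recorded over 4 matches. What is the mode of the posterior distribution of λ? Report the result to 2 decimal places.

Σxᵢ = 28, n = 4.
Posterior ∝ λe^(−5λ) · λ^28e^(−4λ) = λ^29e^(−9λ), i.e. Gamma(shape=30, rate=9).
The mode of a Gamma(a, b) with a ≥ 1 (shape–rate) is (a−1)/b = 29/9 ≈ 3.22.

λ̂_MAP = 3.22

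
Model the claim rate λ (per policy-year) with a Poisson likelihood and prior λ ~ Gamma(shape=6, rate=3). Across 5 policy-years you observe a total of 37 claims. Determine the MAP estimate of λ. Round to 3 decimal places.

λ̂_MAP = 5.250

Σxᵢ = 37, n = 5.
Posterior ∝ λ^5e^(−3λ) · λ^37e^(−5λ) = λ^42e^(−8λ), i.e. Gamma(shape=43, rate=8).
The mode of a Gamma(a, b) with a ≥ 1 (shape–rate) is (a−1)/b = 42/8 ≈ 5.250.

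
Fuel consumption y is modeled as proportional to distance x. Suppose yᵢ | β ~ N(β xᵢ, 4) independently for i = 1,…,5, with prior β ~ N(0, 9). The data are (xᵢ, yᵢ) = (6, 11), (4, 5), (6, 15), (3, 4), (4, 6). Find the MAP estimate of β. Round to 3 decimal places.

log p(β | y) = −Σ(yᵢ − βxᵢ)²/(2·4) − β²/(2·9) + const.
Setting the derivative to zero: Σxᵢ(yᵢ − βxᵢ)/4 − β/9 = 0, so β = Σxᵢyᵢ / (Σxᵢ² + σ²/τ²).
Σxᵢyᵢ = 6·11 + 4·5 + 6·15 + 3·4 + 4·6 = 212; Σxᵢ² = 113; σ²/τ² = 4/9.
β̂_MAP = 212 / (113 + 4/9) = 212/(1021/9) = 1908/1021 ≈ 1.869.

β̂_MAP = 1.869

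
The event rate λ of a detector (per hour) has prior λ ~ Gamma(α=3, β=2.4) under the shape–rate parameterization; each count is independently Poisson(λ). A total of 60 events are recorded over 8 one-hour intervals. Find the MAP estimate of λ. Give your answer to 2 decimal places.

Σxᵢ = 60, n = 8.
Posterior ∝ λ^2e^(−2.4λ) · λ^60e^(−8λ) = λ^62e^(−10.4λ), i.e. Gamma(shape=63, rate=10.4).
The mode of a Gamma(a, b) with a ≥ 1 (shape–rate) is (a−1)/b = 62/10.4 ≈ 5.96.

λ̂_MAP = 5.96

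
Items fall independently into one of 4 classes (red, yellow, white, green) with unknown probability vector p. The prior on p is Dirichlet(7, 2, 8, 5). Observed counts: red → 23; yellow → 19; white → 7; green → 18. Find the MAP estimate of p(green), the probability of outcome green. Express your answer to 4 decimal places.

The posterior is Dirichlet(αᵢ + nᵢ) = Dirichlet(30, 21, 15, 23).
For a Dirichlet(a₁,…,a_K) with all aᵢ > 1, the mode has j-th component (aⱼ − 1)/(Σaᵢ − K).
Here Σaᵢ = 89 and K = 4, so p(green) = (23 − 1)/(89 − 4) = 22/85 ≈ 0.2588.

MAP estimate of p(green) = 0.2588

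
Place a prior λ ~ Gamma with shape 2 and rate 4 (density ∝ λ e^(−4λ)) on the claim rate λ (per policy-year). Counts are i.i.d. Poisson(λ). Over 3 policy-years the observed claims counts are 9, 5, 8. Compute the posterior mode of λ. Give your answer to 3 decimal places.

λ̂_MAP = 3.286

Σxᵢ = 9+5+8 = 22, with n = 3.
Posterior ∝ λe^(−4λ) · λ^22e^(−3λ) = λ^23e^(−7λ), i.e. Gamma(shape=24, rate=7).
The mode of a Gamma(a, b) with a ≥ 1 (shape–rate) is (a−1)/b = 23/7 ≈ 3.286.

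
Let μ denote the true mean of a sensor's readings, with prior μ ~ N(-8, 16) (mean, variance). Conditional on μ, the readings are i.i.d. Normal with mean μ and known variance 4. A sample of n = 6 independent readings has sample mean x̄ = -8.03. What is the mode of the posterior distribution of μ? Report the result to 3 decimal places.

n = 6, x̄ = -8.03.
For a Normal prior and Normal likelihood with known variance, the posterior is Normal; its mode equals its mean, the precision-weighted average.
Prior precision 1/σ₀² = 1/16 = 0.0625; data precision n/σ² = 6/4 = 1.5.
μ̂ = (0.0625·(-8) + 1.5·(-8.03)) / (0.0625 + 1.5) = (-12.545)/1.5625 = -8.0288 ≈ -8.029.

μ̂_MAP = -8.029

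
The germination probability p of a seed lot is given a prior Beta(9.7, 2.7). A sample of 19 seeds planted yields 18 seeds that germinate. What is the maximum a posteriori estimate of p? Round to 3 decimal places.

p̂_MAP = 0.908

Prior: Beta(9.7, 2.7).
Data: 18 successes in 19 trials. The binomial likelihood contributes p^18(1−p)^1, so the posterior is Beta(9.7+18, 2.7+1) = Beta(27.7, 3.7).
For Beta(a, b) with a, b > 1 the mode is (a−1)/(a+b−2) = 26.7/29.4 ≈ 0.908.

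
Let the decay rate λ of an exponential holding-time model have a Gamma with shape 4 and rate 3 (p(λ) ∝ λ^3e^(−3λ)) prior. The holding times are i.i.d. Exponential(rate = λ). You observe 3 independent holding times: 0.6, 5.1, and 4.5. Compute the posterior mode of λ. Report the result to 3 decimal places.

λ̂_MAP = 0.455

The Exponential(rate=λ) likelihood is ∝ λ^n e^(−λΣtᵢ). Here n = 3 and Σtᵢ = 0.6 + 5.1 + 4.5 = 10.2.
Posterior ∝ λ^3e^(−3λ) · λ^3e^(−10.2λ) = λ^6e^(−13.2λ), i.e. Gamma(7, 13.2).
Mode = (a−1)/b = 6/13.2 ≈ 0.455.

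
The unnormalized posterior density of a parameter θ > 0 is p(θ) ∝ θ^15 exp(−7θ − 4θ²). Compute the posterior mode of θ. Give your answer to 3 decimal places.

ℓ'(θ) = 15/θ − 7 − 8θ. Setting this to zero and multiplying by θ: 8θ² + 7θ − 15 = 0.
θ = (−7 + √(7² + 4·8·15)) / (2·8) = (−7 + √529) / 16 = (−7 + 23)/16 = 1.
ℓ''(θ) = −15/θ² − 8 < 0, confirming a maximum.

θ̂_MAP = 1.000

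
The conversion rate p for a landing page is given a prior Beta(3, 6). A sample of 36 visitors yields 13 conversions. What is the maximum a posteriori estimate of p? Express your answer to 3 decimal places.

Prior: Beta(3, 6).
Data: 13 successes in 36 trials. The binomial likelihood contributes p^13(1−p)^23, so the posterior is Beta(3+13, 6+23) = Beta(16, 29).
For Beta(a, b) with a, b > 1 the mode is (a−1)/(a+b−2) = 15/43 ≈ 0.349.

p̂_MAP = 0.349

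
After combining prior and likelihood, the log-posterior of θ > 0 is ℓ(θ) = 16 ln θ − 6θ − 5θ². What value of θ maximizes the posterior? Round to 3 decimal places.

θ̂_MAP = 1.000

ℓ'(θ) = 16/θ − 6 − 10θ. Setting this to zero and multiplying by θ: 10θ² + 6θ − 16 = 0.
θ = (−6 + √(6² + 4·10·16)) / (2·10) = (−6 + √676) / 20 = (−6 + 26)/20 = 1.
ℓ''(θ) = −16/θ² − 10 < 0, confirming a maximum.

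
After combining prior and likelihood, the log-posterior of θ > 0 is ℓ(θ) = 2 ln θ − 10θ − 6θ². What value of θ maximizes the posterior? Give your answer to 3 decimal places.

θ̂_MAP = 0.167

ℓ'(θ) = 2/θ − 10 − 12θ. Setting this to zero and multiplying by θ: 12θ² + 10θ − 2 = 0.
θ = (−10 + √(10² + 4·12·2)) / (2·12) = (−10 + √196) / 24 = (−10 + 14)/24 = 1/6.
ℓ''(θ) = −2/θ² − 12 < 0, confirming a maximum.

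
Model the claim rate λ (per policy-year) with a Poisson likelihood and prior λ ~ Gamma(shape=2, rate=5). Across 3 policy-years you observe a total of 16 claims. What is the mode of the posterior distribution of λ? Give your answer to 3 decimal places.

Σxᵢ = 16, n = 3.
Posterior ∝ λe^(−5λ) · λ^16e^(−3λ) = λ^17e^(−8λ), i.e. Gamma(shape=18, rate=8).
The mode of a Gamma(a, b) with a ≥ 1 (shape–rate) is (a−1)/b = 17/8 ≈ 2.125.

λ̂_MAP = 2.125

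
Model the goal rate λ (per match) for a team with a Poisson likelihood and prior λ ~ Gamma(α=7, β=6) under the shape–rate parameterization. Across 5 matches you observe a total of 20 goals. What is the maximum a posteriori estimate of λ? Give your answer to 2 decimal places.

Σxᵢ = 20, n = 5.
Posterior ∝ λ^6e^(−6λ) · λ^20e^(−5λ) = λ^26e^(−11λ), i.e. Gamma(shape=27, rate=11).
The mode of a Gamma(a, b) with a ≥ 1 (shape–rate) is (a−1)/b = 26/11 ≈ 2.36.

λ̂_MAP = 2.36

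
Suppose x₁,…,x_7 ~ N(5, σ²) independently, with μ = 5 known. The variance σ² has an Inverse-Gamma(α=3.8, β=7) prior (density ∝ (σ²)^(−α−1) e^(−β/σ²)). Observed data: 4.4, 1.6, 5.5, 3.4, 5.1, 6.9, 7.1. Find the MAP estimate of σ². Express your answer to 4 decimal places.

σ̂²_MAP = 2.2145

Sum of squared deviations about the known mean: SS = (4.4−5)² + (1.6−5)² + (5.5−5)² + (3.4−5)² + (5.1−5)² + (6.9−5)² + (7.1−5)² = 22.76.
The Normal likelihood contributes (σ²)^(−n/2) exp(−SS/(2σ²)), so the posterior is Inverse-Gamma(α + n/2, β + SS/2) = Inverse-Gamma(7.3, 18.38).
The mode of Inverse-Gamma(a, b) is b/(a+1) = 18.38/8.3 ≈ 2.2145.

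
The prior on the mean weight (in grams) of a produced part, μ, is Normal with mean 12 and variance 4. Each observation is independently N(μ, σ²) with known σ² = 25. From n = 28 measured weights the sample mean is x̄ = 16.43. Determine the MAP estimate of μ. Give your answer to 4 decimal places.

n = 28, x̄ = 16.43.
For a Normal prior and Normal likelihood with known variance, the posterior is Normal; its mode equals its mean, the precision-weighted average.
Prior precision 1/σ₀² = 1/4 = 0.25; data precision n/σ² = 28/25 = 1.12.
μ̂ = (0.25·12 + 1.12·16.43) / (0.25 + 1.12) = 21.4016/1.37 = 53504/3425 ≈ 15.6216.

μ̂_MAP = 15.6216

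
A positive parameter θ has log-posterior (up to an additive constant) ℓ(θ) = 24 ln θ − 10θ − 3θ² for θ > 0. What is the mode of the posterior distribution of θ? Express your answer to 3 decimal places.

ℓ'(θ) = 24/θ − 10 − 6θ. Setting this to zero and multiplying by θ: 6θ² + 10θ − 24 = 0.
θ = (−10 + √(10² + 4·6·24)) / (2·6) = (−10 + √676) / 12 = (−10 + 26)/12 = 4/3.
ℓ''(θ) = −24/θ² − 6 < 0, confirming a maximum.

θ̂_MAP = 1.333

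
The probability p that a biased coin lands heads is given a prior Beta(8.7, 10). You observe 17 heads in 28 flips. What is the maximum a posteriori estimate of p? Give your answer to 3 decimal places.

Prior: Beta(8.7, 10).
Data: 17 successes in 28 trials. The binomial likelihood contributes p^17(1−p)^11, so the posterior is Beta(8.7+17, 10+11) = Beta(25.7, 21).
For Beta(a, b) with a, b > 1 the mode is (a−1)/(a+b−2) = 24.7/44.7 ≈ 0.553.

p̂_MAP = 0.553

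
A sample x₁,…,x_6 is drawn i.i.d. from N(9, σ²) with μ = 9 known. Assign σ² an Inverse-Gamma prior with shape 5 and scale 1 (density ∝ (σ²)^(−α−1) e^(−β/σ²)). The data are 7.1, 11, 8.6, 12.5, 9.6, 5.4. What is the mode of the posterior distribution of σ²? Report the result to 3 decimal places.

Sum of squared deviations about the known mean: SS = (7.1−9)² + (11−9)² + (8.6−9)² + (12.5−9)² + (9.6−9)² + (5.4−9)² = 33.34.
The Normal likelihood contributes (σ²)^(−n/2) exp(−SS/(2σ²)), so the posterior is Inverse-Gamma(α + n/2, β + SS/2) = Inverse-Gamma(8, 17.67).
The mode of Inverse-Gamma(a, b) is b/(a+1) = 17.67/9 ≈ 1.963.

σ̂²_MAP = 1.963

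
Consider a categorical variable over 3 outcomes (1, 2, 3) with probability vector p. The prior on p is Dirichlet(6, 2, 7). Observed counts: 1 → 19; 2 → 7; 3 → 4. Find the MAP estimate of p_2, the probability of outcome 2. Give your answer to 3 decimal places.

MAP estimate: 0.190

The posterior is Dirichlet(αᵢ + nᵢ) = Dirichlet(25, 9, 11).
For a Dirichlet(a₁,…,a_K) with all aᵢ > 1, the mode has j-th component (aⱼ − 1)/(Σaᵢ − K).
Here Σaᵢ = 45 and K = 3, so p_2 = (9 − 1)/(45 − 3) = 8/42 ≈ 0.190.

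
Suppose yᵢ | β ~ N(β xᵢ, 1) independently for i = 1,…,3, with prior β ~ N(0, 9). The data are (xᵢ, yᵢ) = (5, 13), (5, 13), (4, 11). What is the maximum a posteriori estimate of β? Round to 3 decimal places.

log p(β | y) = −Σ(yᵢ − βxᵢ)²/(2·1) − β²/(2·9) + const.
Setting the derivative to zero: Σxᵢ(yᵢ − βxᵢ)/1 − β/9 = 0, so β = Σxᵢyᵢ / (Σxᵢ² + σ²/τ²).
Σxᵢyᵢ = 5·13 + 5·13 + 4·11 = 174; Σxᵢ² = 66; σ²/τ² = 1/9.
β̂_MAP = 174 / (66 + 1/9) = 174/(595/9) = 1566/595 ≈ 2.632.

β̂_MAP = 2.632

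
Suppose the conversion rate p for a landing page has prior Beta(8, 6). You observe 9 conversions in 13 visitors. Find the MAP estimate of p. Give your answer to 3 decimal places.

Prior: Beta(8, 6).
Data: 9 successes in 13 trials. The binomial likelihood contributes p^9(1−p)^4, so the posterior is Beta(8+9, 6+4) = Beta(17, 10).
For Beta(a, b) with a, b > 1 the mode is (a−1)/(a+b−2) = 16/25 ≈ 0.640.

p̂_MAP = 0.640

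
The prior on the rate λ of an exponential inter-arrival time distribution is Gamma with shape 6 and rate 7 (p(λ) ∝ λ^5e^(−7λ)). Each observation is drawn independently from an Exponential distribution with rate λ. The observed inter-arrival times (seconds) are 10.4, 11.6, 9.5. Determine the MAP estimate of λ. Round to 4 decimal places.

λ̂_MAP = 0.2078

The Exponential(rate=λ) likelihood is ∝ λ^n e^(−λΣtᵢ). Here n = 3 and Σtᵢ = 10.4 + 11.6 + 9.5 = 31.5.
Posterior ∝ λ^5e^(−7λ) · λ^3e^(−31.5λ) = λ^8e^(−38.5λ), i.e. Gamma(9, 38.5).
Mode = (a−1)/b = 8/38.5 ≈ 0.2078.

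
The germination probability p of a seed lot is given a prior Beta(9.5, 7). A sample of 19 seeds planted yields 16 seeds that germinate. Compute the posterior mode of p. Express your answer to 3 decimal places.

Prior: Beta(9.5, 7).
Data: 16 successes in 19 trials. The binomial likelihood contributes p^16(1−p)^3, so the posterior is Beta(9.5+16, 7+3) = Beta(25.5, 10).
For Beta(a, b) with a, b > 1 the mode is (a−1)/(a+b−2) = 24.5/33.5 ≈ 0.731.

p̂_MAP = 0.731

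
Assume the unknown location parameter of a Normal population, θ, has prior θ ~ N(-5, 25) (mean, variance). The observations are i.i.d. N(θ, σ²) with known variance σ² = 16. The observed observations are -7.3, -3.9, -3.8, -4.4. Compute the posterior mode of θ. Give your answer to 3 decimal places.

θ̂_MAP = -4.871

n = 4; x̄ = ((-7.3) + (-3.9) + (-3.8) + (-4.4))/4 = -19.4/4 = -4.85.
For a Normal prior and Normal likelihood with known variance, the posterior is Normal; its mode equals its mean, the precision-weighted average.
Prior precision 1/σ₀² = 1/25 = 0.04; data precision n/σ² = 4/16 = 0.25.
θ̂ = (0.04·(-5) + 0.25·(-4.85)) / (0.04 + 0.25) = (-1.4125)/0.29 = -565/116 ≈ -4.871.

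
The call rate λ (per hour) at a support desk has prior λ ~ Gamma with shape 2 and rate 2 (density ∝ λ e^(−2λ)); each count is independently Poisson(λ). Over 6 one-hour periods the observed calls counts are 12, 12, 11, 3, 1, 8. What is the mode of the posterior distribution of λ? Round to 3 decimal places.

λ̂_MAP = 6.000

Σxᵢ = 12+12+11+3+1+8 = 47, with n = 6.
Posterior ∝ λe^(−2λ) · λ^47e^(−6λ) = λ^48e^(−8λ), i.e. Gamma(shape=49, rate=8).
The mode of a Gamma(a, b) with a ≥ 1 (shape–rate) is (a−1)/b = 48/8 ≈ 6.000.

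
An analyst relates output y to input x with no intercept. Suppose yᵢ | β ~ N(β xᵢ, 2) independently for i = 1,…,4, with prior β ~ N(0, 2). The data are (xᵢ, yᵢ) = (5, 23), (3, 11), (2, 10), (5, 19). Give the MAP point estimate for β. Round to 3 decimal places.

log p(β | y) = −Σ(yᵢ − βxᵢ)²/(2·2) − β²/(2·2) + const.
Setting the derivative to zero: Σxᵢ(yᵢ − βxᵢ)/2 − β/2 = 0, so β = Σxᵢyᵢ / (Σxᵢ² + σ²/τ²).
Σxᵢyᵢ = 5·23 + 3·11 + 2·10 + 5·19 = 263; Σxᵢ² = 63; σ²/τ² = 1.
β̂_MAP = 263 / (63 + 1) = 263/64 ≈ 4.109.

β̂_MAP = 4.109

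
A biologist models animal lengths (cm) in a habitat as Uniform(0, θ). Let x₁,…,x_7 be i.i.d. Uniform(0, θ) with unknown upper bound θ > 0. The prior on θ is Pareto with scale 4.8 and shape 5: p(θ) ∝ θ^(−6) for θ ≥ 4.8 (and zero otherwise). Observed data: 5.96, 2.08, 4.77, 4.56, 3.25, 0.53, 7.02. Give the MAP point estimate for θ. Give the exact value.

θ̂_MAP = 7.02

The Uniform(0, θ) likelihood is θ^(−n) for θ ≥ max(xᵢ), zero otherwise. Here max(xᵢ) = 7.02.
Posterior ∝ θ^(−6) · θ^(−7) = θ^(−13) on θ ≥ max(4.8, 7.02) = 7.02.
This density is strictly decreasing in θ, so the posterior mode lies at the lower boundary of the support.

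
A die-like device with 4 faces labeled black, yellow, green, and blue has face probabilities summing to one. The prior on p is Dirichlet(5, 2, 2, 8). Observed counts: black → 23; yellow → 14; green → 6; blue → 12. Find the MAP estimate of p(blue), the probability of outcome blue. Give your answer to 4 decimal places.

The posterior is Dirichlet(αᵢ + nᵢ) = Dirichlet(28, 16, 8, 20).
For a Dirichlet(a₁,…,a_K) with all aᵢ > 1, the mode has j-th component (aⱼ − 1)/(Σaᵢ − K).
Here Σaᵢ = 72 and K = 4, so p(blue) = (20 − 1)/(72 − 4) = 19/68 ≈ 0.2794.

MAP estimate of p(blue) = 0.2794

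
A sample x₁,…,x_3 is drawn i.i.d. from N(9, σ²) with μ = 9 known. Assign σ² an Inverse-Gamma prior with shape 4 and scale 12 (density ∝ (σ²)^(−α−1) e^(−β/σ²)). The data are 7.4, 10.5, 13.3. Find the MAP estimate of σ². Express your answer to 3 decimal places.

Sum of squared deviations about the known mean: SS = (7.4−9)² + (10.5−9)² + (13.3−9)² = 23.3.
The Normal likelihood contributes (σ²)^(−n/2) exp(−SS/(2σ²)), so the posterior is Inverse-Gamma(α + n/2, β + SS/2) = Inverse-Gamma(5.5, 23.65).
The mode of Inverse-Gamma(a, b) is b/(a+1) = 23.65/6.5 ≈ 3.638.

σ̂²_MAP = 3.638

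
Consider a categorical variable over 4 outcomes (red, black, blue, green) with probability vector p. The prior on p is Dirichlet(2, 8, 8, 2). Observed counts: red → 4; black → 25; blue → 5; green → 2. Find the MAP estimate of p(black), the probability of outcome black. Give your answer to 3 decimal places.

MAP estimate of p(black) = 0.615

The posterior is Dirichlet(αᵢ + nᵢ) = Dirichlet(6, 33, 13, 4).
For a Dirichlet(a₁,…,a_K) with all aᵢ > 1, the mode has j-th component (aⱼ − 1)/(Σaᵢ − K).
Here Σaᵢ = 56 and K = 4, so p(black) = (33 − 1)/(56 − 4) = 32/52 ≈ 0.615.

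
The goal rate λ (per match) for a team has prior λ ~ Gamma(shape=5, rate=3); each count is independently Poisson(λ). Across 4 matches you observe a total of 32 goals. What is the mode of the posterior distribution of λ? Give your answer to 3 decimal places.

Σxᵢ = 32, n = 4.
Posterior ∝ λ^4e^(−3λ) · λ^32e^(−4λ) = λ^36e^(−7λ), i.e. Gamma(shape=37, rate=7).
The mode of a Gamma(a, b) with a ≥ 1 (shape–rate) is (a−1)/b = 36/7 ≈ 5.143.

λ̂_MAP = 5.143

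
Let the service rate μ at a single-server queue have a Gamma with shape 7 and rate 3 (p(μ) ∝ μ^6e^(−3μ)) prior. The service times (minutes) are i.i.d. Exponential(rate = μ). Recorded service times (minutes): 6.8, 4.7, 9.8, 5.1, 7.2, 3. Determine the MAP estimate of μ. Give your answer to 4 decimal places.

The Exponential(rate=μ) likelihood is ∝ μ^n e^(−μΣtᵢ). Here n = 6 and Σtᵢ = 6.8 + 4.7 + 9.8 + 5.1 + 7.2 + 3 = 36.6.
Posterior ∝ μ^6e^(−3μ) · μ^6e^(−36.6μ) = μ^12e^(−39.6μ), i.e. Gamma(13, 39.6).
Mode = (a−1)/b = 12/39.6 ≈ 0.3030.

μ̂_MAP = 0.3030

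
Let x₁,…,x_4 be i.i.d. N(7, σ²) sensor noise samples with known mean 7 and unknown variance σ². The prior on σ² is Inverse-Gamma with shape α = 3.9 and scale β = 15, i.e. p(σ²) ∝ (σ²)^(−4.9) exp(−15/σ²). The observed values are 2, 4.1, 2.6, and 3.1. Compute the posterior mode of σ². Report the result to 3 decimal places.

σ̂²_MAP = 7.100

Sum of squared deviations about the known mean: SS = (2−7)² + (4.1−7)² + (2.6−7)² + (3.1−7)² = 67.98.
The Normal likelihood contributes (σ²)^(−n/2) exp(−SS/(2σ²)), so the posterior is Inverse-Gamma(α + n/2, β + SS/2) = Inverse-Gamma(5.9, 48.99).
The mode of Inverse-Gamma(a, b) is b/(a+1) = 48.99/6.9 ≈ 7.100.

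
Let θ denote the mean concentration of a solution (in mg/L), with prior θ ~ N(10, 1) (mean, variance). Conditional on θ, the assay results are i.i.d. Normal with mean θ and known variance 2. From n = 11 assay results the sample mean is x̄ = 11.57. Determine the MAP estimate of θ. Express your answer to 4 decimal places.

θ̂_MAP = 11.3285

n = 11, x̄ = 11.57.
For a Normal prior and Normal likelihood with known variance, the posterior is Normal; its mode equals its mean, the precision-weighted average.
Prior precision 1/σ₀² = 1/1 = 1; data precision n/σ² = 11/2 = 5.5.
θ̂ = (1·10 + 5.5·11.57) / (1 + 5.5) = 73.635/6.5 = 14727/1300 ≈ 11.3285.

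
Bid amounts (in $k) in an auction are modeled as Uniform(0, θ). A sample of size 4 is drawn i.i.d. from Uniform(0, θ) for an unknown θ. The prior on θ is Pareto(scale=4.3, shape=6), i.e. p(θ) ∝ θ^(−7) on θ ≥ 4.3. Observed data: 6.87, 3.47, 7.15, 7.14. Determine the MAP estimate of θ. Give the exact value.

θ̂_MAP = 7.15

The Uniform(0, θ) likelihood is θ^(−n) for θ ≥ max(xᵢ), zero otherwise. Here max(xᵢ) = 7.15.
Posterior ∝ θ^(−7) · θ^(−4) = θ^(−11) on θ ≥ max(4.3, 7.15) = 7.15.
This density is strictly decreasing in θ, so the posterior mode lies at the lower boundary of the support.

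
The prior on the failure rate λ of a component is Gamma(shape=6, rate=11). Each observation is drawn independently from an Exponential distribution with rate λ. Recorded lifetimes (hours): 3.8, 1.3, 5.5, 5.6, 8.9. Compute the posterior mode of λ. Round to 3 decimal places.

λ̂_MAP = 0.277

The Exponential(rate=λ) likelihood is ∝ λ^n e^(−λΣtᵢ). Here n = 5 and Σtᵢ = 3.8 + 1.3 + 5.5 + 5.6 + 8.9 = 25.1.
Posterior ∝ λ^5e^(−11λ) · λ^5e^(−25.1λ) = λ^10e^(−36.1λ), i.e. Gamma(11, 36.1).
Mode = (a−1)/b = 10/36.1 ≈ 0.277.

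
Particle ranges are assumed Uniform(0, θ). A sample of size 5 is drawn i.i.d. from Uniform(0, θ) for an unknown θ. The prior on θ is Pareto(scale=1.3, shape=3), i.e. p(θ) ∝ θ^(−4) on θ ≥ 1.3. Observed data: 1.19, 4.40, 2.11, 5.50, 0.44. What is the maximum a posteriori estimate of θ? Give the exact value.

θ̂_MAP = 5.50

The Uniform(0, θ) likelihood is θ^(−n) for θ ≥ max(xᵢ), zero otherwise. Here max(xᵢ) = 5.50.
Posterior ∝ θ^(−4) · θ^(−5) = θ^(−9) on θ ≥ max(1.3, 5.50) = 5.50.
This density is strictly decreasing in θ, so the posterior mode lies at the lower boundary of the support.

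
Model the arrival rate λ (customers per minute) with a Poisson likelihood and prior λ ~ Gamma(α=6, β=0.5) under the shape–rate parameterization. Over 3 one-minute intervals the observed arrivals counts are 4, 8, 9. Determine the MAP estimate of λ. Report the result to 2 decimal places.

Σxᵢ = 4+8+9 = 21, with n = 3.
Posterior ∝ λ^5e^(−0.5λ) · λ^21e^(−3λ) = λ^26e^(−3.5λ), i.e. Gamma(shape=27, rate=3.5).
The mode of a Gamma(a, b) with a ≥ 1 (shape–rate) is (a−1)/b = 26/3.5 ≈ 7.43.

λ̂_MAP = 7.43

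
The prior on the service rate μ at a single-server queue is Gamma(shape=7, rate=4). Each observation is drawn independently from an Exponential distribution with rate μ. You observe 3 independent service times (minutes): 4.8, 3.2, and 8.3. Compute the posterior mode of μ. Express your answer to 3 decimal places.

The Exponential(rate=μ) likelihood is ∝ μ^n e^(−μΣtᵢ). Here n = 3 and Σtᵢ = 4.8 + 3.2 + 8.3 = 16.3.
Posterior ∝ μ^6e^(−4μ) · μ^3e^(−16.3μ) = μ^9e^(−20.3μ), i.e. Gamma(10, 20.3).
Mode = (a−1)/b = 9/20.3 ≈ 0.443.

μ̂_MAP = 0.443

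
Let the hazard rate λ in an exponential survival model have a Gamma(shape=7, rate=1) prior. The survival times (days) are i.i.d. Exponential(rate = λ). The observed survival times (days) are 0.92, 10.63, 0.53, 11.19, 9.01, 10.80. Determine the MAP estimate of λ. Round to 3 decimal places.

The Exponential(rate=λ) likelihood is ∝ λ^n e^(−λΣtᵢ). Here n = 6 and Σtᵢ = 0.92 + 10.63 + 0.53 + 11.19 + 9.01 + 10.80 = 43.08.
Posterior ∝ λ^6e^(−1λ) · λ^6e^(−43.08λ) = λ^12e^(−44.08λ), i.e. Gamma(13, 44.08).
Mode = (a−1)/b = 12/44.08 ≈ 0.272.

λ̂_MAP = 0.272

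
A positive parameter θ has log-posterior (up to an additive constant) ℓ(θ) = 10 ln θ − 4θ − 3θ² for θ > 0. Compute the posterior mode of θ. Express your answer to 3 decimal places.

ℓ'(θ) = 10/θ − 4 − 6θ. Setting this to zero and multiplying by θ: 6θ² + 4θ − 10 = 0.
θ = (−4 + √(4² + 4·6·10)) / (2·6) = (−4 + √256) / 12 = (−4 + 16)/12 = 1.
ℓ''(θ) = −10/θ² − 6 < 0, confirming a maximum.

θ̂_MAP = 1.000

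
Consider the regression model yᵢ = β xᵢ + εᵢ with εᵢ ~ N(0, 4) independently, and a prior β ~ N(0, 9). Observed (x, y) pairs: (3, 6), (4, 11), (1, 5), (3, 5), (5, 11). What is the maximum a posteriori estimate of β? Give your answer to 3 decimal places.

log p(β | y) = −Σ(yᵢ − βxᵢ)²/(2·4) − β²/(2·9) + const.
Setting the derivative to zero: Σxᵢ(yᵢ − βxᵢ)/4 − β/9 = 0, so β = Σxᵢyᵢ / (Σxᵢ² + σ²/τ²).
Σxᵢyᵢ = 3·6 + 4·11 + 1·5 + 3·5 + 5·11 = 137; Σxᵢ² = 60; σ²/τ² = 4/9.
β̂_MAP = 137 / (60 + 4/9) = 137/(544/9) = 1233/544 ≈ 2.267.

β̂_MAP = 2.267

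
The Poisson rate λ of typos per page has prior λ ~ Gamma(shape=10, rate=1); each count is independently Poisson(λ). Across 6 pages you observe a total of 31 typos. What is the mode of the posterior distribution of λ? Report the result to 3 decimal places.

λ̂_MAP = 5.714

Σxᵢ = 31, n = 6.
Posterior ∝ λ^9e^(−1λ) · λ^31e^(−6λ) = λ^40e^(−7λ), i.e. Gamma(shape=41, rate=7).
The mode of a Gamma(a, b) with a ≥ 1 (shape–rate) is (a−1)/b = 40/7 ≈ 5.714.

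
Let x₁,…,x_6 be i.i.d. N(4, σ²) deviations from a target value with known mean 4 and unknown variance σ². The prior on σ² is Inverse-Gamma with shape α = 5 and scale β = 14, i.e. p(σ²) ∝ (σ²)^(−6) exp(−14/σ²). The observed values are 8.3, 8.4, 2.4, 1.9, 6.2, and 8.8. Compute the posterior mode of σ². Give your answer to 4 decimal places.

Sum of squared deviations about the known mean: SS = (8.3−4)² + (8.4−4)² + (2.4−4)² + (1.9−4)² + (6.2−4)² + (8.8−4)² = 72.7.
The Normal likelihood contributes (σ²)^(−n/2) exp(−SS/(2σ²)), so the posterior is Inverse-Gamma(α + n/2, β + SS/2) = Inverse-Gamma(8, 50.35).
The mode of Inverse-Gamma(a, b) is b/(a+1) = 50.35/9 ≈ 5.5944.

σ̂²_MAP = 5.5944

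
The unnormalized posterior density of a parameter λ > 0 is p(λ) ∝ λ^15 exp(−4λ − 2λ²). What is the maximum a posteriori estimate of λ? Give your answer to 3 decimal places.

ℓ'(λ) = 15/λ − 4 − 4λ. Setting this to zero and multiplying by λ: 4λ² + 4λ − 15 = 0.
λ = (−4 + √(4² + 4·4·15)) / (2·4) = (−4 + √256) / 8 = (−4 + 16)/8 = 3/2.
ℓ''(λ) = −15/λ² − 4 < 0, confirming a maximum.

λ̂_MAP = 1.500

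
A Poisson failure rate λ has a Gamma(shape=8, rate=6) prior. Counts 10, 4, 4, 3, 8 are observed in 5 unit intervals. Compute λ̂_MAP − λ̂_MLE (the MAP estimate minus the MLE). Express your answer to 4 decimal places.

Σxᵢ = 29. Posterior is Gamma(37, 11); MAP = (37−1)/11 = 36/11 ≈ 3.27273.
MLE = x̄ = 29/5 ≈ 5.80000.
Difference = 36/11 − 29/5 = -139/55 ≈ -2.5273.

MAP − MLE = -2.5273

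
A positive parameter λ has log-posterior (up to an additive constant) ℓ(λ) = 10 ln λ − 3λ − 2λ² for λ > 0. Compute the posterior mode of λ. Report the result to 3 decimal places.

λ̂_MAP = 1.250

ℓ'(λ) = 10/λ − 3 − 4λ. Setting this to zero and multiplying by λ: 4λ² + 3λ − 10 = 0.
λ = (−3 + √(3² + 4·4·10)) / (2·4) = (−3 + √169) / 8 = (−3 + 13)/8 = 5/4.
ℓ''(λ) = −10/λ² − 4 < 0, confirming a maximum.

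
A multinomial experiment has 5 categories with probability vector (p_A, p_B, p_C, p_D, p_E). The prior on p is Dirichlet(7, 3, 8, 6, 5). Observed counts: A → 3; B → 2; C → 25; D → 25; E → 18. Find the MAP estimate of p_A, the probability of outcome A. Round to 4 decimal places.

The posterior is Dirichlet(αᵢ + nᵢ) = Dirichlet(10, 5, 33, 31, 23).
For a Dirichlet(a₁,…,a_K) with all aᵢ > 1, the mode has j-th component (aⱼ − 1)/(Σaᵢ − K).
Here Σaᵢ = 102 and K = 5, so p_A = (10 − 1)/(102 − 5) = 9/97 ≈ 0.0928.

MAP estimate of p_A = 0.0928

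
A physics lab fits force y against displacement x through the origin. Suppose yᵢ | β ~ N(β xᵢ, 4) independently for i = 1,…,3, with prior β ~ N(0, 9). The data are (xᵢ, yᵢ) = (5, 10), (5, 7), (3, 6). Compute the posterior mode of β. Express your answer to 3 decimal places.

log p(β | y) = −Σ(yᵢ − βxᵢ)²/(2·4) − β²/(2·9) + const.
Setting the derivative to zero: Σxᵢ(yᵢ − βxᵢ)/4 − β/9 = 0, so β = Σxᵢyᵢ / (Σxᵢ² + σ²/τ²).
Σxᵢyᵢ = 5·10 + 5·7 + 3·6 = 103; Σxᵢ² = 59; σ²/τ² = 4/9.
β̂_MAP = 103 / (59 + 4/9) = 103/(535/9) = 927/535 ≈ 1.733.

β̂_MAP = 1.733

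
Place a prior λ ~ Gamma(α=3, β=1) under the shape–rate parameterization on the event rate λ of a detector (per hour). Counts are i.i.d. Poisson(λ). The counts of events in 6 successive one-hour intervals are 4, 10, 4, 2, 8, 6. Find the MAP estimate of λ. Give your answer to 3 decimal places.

λ̂_MAP = 5.143

Σxᵢ = 4+10+4+2+8+6 = 34, with n = 6.
Posterior ∝ λ^2e^(−1λ) · λ^34e^(−6λ) = λ^36e^(−7λ), i.e. Gamma(shape=37, rate=7).
The mode of a Gamma(a, b) with a ≥ 1 (shape–rate) is (a−1)/b = 36/7 ≈ 5.143.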